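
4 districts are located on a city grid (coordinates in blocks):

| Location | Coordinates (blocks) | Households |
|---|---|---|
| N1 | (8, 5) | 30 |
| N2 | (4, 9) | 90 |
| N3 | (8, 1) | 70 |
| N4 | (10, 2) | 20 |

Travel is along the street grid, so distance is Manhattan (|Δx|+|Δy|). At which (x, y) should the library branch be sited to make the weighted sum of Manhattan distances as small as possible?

(8, 5)

Manhattan distance separates: Σwᵢ(|x−xᵢ|+|y−yᵢ|) = Σwᵢ|x−xᵢ| + Σwᵢ|y−yᵢ|, so x and y are optimised independently as 1-D weighted medians.
Total weight W = 210; half = 105.
x-coordinate, sorted with cumulative weight:
  x=4 (N2, w=90) cum 90
  x=8 (N1, w=30) cum 120  ← median
  x=8 (N3, w=70) cum 190
  x=10 (N4, w=20) cum 210
⇒ x* = 8
y-coordinate, sorted with cumulative weight:
  y=1 (N3, w=70) cum 70
  y=2 (N4, w=20) cum 90
  y=5 (N1, w=30) cum 120  ← median
  y=9 (N2, w=90) cum 210
⇒ y* = 5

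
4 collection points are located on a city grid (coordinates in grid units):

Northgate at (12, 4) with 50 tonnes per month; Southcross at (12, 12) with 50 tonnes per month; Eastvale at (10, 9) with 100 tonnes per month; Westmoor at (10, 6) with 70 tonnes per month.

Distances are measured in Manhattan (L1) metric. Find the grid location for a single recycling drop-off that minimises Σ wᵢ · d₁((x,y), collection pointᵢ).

(10, 9)

Manhattan distance separates: Σwᵢ(|x−xᵢ|+|y−yᵢ|) = Σwᵢ|x−xᵢ| + Σwᵢ|y−yᵢ|, so x and y are optimised independently as 1-D weighted medians.
Total weight W = 270; half = 135.
x-coordinate, sorted with cumulative weight:
  x=10 (Eastvale, w=100) cum 100
  x=10 (Westmoor, w=70) cum 170  ← median
  x=12 (Northgate, w=50) cum 220
  x=12 (Southcross, w=50) cum 270
⇒ x* = 10
y-coordinate, sorted with cumulative weight:
  y=4 (Northgate, w=50) cum 50
  y=6 (Westmoor, w=70) cum 120
  y=9 (Eastvale, w=100) cum 220  ← median
  y=12 (Southcross, w=50) cum 270
⇒ y* = 9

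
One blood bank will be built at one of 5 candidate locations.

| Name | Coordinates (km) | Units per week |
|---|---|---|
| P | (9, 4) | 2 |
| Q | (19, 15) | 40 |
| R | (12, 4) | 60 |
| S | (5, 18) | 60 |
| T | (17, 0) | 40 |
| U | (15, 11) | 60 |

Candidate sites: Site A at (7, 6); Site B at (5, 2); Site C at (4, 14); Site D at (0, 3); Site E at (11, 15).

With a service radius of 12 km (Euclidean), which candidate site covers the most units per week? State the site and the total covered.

Site E, covering 222

Coverage radius r = 12 km; a point is covered iff (Δx)²+(Δy)² ≤ 12² = 144.
  Site A (7, 6): covers {P, R, T, U} → 162
  Site B (5, 2): covers {P, R} → 62
  Site C (4, 14): covers {P, S, U} → 122
  Site D (0, 3): covers {P} → 2
  Site E (11, 15): covers {P, Q, R, S, U} → 222
Maximum coverage at Site E: 222 units per week.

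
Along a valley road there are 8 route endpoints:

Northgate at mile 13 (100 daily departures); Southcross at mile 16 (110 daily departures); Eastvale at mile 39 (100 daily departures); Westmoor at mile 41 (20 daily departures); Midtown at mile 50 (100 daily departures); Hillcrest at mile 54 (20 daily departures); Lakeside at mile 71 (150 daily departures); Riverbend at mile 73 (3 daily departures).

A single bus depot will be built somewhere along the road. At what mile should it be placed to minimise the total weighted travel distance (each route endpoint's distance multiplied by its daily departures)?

For a sum of weighted absolute distances on a line, the optimum is the weighted median (not the mean). Total weight W = 603; half-weight = 301.5.
Sort by position and accumulate weight:
  mile 13 (Northgate, w=100) → cum 100
  mile 16 (Southcross, w=110) → cum 210
  mile 39 (Eastvale, w=100) → cum 310  ≥ 301.5 → median here
  mile 41 (Westmoor, w=20) → cum 330
  mile 50 (Midtown, w=100) → cum 430
  mile 54 (Hillcrest, w=20) → cum 450
  mile 71 (Lakeside, w=150) → cum 600
  mile 73 (Riverbend, w=3) → cum 603
Optimal location: mile 39.

x = 39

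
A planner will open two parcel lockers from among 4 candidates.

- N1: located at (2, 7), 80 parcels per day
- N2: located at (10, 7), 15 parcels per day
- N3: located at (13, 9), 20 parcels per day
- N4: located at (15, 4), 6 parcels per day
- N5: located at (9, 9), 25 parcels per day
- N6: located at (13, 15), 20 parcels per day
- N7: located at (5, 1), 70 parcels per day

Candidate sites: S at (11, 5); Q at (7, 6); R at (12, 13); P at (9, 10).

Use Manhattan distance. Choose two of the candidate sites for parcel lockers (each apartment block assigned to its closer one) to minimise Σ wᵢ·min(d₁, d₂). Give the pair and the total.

{Q, R}, total 1375

Evaluate every pair (each demand assigned to the nearer of the two):
  {Q, R}: total = 1375
  {Q, P}: total = 1395
  {S, Q}: total = 1530
  {S, P}: total = 1880
  {S, R}: total = 1965
  {R, P}: total = 2027
Best pair: {Q, R} with total 1375.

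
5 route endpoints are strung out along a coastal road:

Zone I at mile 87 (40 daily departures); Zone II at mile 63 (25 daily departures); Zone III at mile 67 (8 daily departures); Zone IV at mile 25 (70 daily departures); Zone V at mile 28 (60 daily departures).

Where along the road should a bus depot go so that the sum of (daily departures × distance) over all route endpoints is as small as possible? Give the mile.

x = 28

For a sum of weighted absolute distances on a line, the optimum is the weighted median (not the mean). Total weight W = 203; half-weight = 101.5.
Sort by position and accumulate weight:
  mile 25 (Zone IV, w=70) → cum 70
  mile 28 (Zone V, w=60) → cum 130  ≥ 101.5 → median here
  mile 63 (Zone II, w=25) → cum 155
  mile 67 (Zone III, w=8) → cum 163
  mile 87 (Zone I, w=40) → cum 203
Optimal location: mile 28.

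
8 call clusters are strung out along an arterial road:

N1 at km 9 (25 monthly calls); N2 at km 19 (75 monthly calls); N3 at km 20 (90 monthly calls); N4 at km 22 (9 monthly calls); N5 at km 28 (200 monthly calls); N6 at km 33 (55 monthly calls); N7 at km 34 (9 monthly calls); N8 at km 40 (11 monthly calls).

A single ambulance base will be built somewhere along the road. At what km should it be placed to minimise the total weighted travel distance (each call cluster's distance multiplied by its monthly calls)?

x = 28

For a sum of weighted absolute distances on a line, the optimum is the weighted median (not the mean). Total weight W = 474; half-weight = 237.
Sort by position and accumulate weight:
  km 9 (N1, w=25) → cum 25
  km 19 (N2, w=75) → cum 100
  km 20 (N3, w=90) → cum 190
  km 22 (N4, w=9) → cum 199
  km 28 (N5, w=200) → cum 399  ≥ 237 → median here
  km 33 (N6, w=55) → cum 454
  km 34 (N7, w=9) → cum 463
  km 40 (N8, w=11) → cum 474
Optimal location: km 28.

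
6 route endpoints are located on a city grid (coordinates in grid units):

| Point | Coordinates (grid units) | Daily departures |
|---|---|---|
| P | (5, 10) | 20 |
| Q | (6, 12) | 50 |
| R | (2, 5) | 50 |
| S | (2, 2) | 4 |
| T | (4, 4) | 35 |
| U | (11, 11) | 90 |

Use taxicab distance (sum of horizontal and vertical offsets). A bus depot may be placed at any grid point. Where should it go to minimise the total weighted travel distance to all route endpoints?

Manhattan distance separates: Σwᵢ(|x−xᵢ|+|y−yᵢ|) = Σwᵢ|x−xᵢ| + Σwᵢ|y−yᵢ|, so x and y are optimised independently as 1-D weighted medians.
Total weight W = 249; half = 124.5.
x-coordinate, sorted with cumulative weight:
  x=2 (R, w=50) cum 50
  x=2 (S, w=4) cum 54
  x=4 (T, w=35) cum 89
  x=5 (P, w=20) cum 109
  x=6 (Q, w=50) cum 159  ← median
  x=11 (U, w=90) cum 249
⇒ x* = 6
y-coordinate, sorted with cumulative weight:
  y=2 (S, w=4) cum 4
  y=4 (T, w=35) cum 39
  y=5 (R, w=50) cum 89
  y=10 (P, w=20) cum 109
  y=11 (U, w=90) cum 199  ← median
  y=12 (Q, w=50) cum 249
⇒ y* = 11

(6, 11)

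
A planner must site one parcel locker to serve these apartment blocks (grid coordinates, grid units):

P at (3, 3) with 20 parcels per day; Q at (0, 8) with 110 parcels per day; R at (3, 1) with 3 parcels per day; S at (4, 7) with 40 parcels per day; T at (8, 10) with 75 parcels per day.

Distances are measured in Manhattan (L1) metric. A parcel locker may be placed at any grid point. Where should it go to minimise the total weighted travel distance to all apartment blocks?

Manhattan distance separates: Σwᵢ(|x−xᵢ|+|y−yᵢ|) = Σwᵢ|x−xᵢ| + Σwᵢ|y−yᵢ|, so x and y are optimised independently as 1-D weighted medians.
Total weight W = 248; half = 124.
x-coordinate, sorted with cumulative weight:
  x=0 (Q, w=110) cum 110
  x=3 (P, w=20) cum 130  ← median
  x=3 (R, w=3) cum 133
  x=4 (S, w=40) cum 173
  x=8 (T, w=75) cum 248
⇒ x* = 3
y-coordinate, sorted with cumulative weight:
  y=1 (R, w=3) cum 3
  y=3 (P, w=20) cum 23
  y=7 (S, w=40) cum 63
  y=8 (Q, w=110) cum 173  ← median
  y=10 (T, w=75) cum 248
⇒ y* = 8

(3, 8)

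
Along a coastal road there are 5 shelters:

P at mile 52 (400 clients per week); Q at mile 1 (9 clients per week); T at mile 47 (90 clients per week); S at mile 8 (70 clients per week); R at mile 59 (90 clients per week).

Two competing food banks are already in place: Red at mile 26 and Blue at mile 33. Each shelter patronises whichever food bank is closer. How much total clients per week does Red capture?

The indifferent point is the midpoint (26+33)/2 = 29.5; shelters left of it (closer to Red at 26) go to Red, those right go to Blue.
  Q at 1 (w=9) → Red
  S at 8 (w=70) → Red
  T at 47 (w=90) → Blue
  P at 52 (w=400) → Blue
  R at 59 (w=90) → Blue
Red captures 79; Blue captures 580.

79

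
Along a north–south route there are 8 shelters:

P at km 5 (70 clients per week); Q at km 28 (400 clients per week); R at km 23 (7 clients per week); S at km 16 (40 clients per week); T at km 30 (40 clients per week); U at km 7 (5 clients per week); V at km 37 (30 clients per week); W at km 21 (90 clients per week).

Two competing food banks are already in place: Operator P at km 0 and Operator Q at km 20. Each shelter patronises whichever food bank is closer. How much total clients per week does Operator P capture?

The indifferent point is the midpoint (0+20)/2 = 10; shelters left of it (closer to Operator P at 0) go to Operator P, those right go to Operator Q.
  P at 5 (w=70) → Operator P
  U at 7 (w=5) → Operator P
  S at 16 (w=40) → Operator Q
  W at 21 (w=90) → Operator Q
  R at 23 (w=7) → Operator Q
  Q at 28 (w=400) → Operator Q
  T at 30 (w=40) → Operator Q
  V at 37 (w=30) → Operator Q
Operator P captures 75; Operator Q captures 607.

75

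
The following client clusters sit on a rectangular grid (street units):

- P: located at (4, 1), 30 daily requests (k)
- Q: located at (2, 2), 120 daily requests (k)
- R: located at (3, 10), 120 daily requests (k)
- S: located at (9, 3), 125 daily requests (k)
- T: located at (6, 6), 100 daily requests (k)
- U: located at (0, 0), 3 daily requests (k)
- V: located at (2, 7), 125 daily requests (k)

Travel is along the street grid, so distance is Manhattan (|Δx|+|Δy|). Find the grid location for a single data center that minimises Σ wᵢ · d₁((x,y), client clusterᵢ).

(3, 6)

Manhattan distance separates: Σwᵢ(|x−xᵢ|+|y−yᵢ|) = Σwᵢ|x−xᵢ| + Σwᵢ|y−yᵢ|, so x and y are optimised independently as 1-D weighted medians.
Total weight W = 623; half = 311.5.
x-coordinate, sorted with cumulative weight:
  x=0 (U, w=3) cum 3
  x=2 (Q, w=120) cum 123
  x=2 (V, w=125) cum 248
  x=3 (R, w=120) cum 368  ← median
  x=4 (P, w=30) cum 398
  x=6 (T, w=100) cum 498
  x=9 (S, w=125) cum 623
⇒ x* = 3
y-coordinate, sorted with cumulative weight:
  y=0 (U, w=3) cum 3
  y=1 (P, w=30) cum 33
  y=2 (Q, w=120) cum 153
  y=3 (S, w=125) cum 278
  y=6 (T, w=100) cum 378  ← median
  y=7 (V, w=125) cum 503
  y=10 (R, w=120) cum 623
⇒ y* = 6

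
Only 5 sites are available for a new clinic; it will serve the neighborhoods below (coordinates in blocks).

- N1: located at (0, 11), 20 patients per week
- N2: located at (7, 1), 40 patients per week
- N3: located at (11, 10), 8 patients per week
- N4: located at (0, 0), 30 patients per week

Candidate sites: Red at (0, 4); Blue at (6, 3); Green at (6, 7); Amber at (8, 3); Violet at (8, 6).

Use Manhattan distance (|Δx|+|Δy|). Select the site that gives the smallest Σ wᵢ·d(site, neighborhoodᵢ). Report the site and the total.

Blue, total 766 blocks

Total weighted distance at each candidate:
  Red (0, 4): total = 796
  Blue (6, 3): total = 766
  Green (6, 7): total = 934
  Amber (8, 3): total = 850
  Violet (8, 6): total = 976
Minimum is at Blue with total 766 blocks.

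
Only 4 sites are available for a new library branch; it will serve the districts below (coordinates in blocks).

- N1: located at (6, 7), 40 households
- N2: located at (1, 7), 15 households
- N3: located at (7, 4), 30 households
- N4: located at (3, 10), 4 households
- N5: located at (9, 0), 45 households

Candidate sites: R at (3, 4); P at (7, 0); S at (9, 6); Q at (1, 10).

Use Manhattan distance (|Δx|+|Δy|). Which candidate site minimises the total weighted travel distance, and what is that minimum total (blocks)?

S, total 725 blocks

Total weighted distance at each candidate:
  R (3, 4): total = 909
  P (7, 0): total = 781
  S (9, 6): total = 725
  Q (1, 10): total = 1543
Minimum is at S with total 725 blocks.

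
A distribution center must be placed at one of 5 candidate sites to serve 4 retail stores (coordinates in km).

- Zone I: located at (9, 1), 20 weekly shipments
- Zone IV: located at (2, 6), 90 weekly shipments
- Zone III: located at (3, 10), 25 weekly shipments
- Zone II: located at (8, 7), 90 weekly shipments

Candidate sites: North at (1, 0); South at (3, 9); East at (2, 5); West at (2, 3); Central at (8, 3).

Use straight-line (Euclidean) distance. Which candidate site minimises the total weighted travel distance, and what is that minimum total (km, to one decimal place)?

Total weighted distance at each candidate:
  North (1, 0): total = 1854.6
  South (3, 9): total = 994.3
  East (2, 5): total = 947.9
  West (2, 3): total = 1241.4
  Central (8, 3): total = 1223.5
Minimum is at East with total 947.9 km.

East, total 947.9 km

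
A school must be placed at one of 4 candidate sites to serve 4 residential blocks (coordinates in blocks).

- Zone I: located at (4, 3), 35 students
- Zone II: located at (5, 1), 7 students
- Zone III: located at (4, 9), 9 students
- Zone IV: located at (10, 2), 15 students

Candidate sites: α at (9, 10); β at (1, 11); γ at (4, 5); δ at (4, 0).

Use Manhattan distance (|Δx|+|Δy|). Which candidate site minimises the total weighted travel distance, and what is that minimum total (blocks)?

γ, total 276 blocks

Total weighted distance at each candidate:
  α (9, 10): total = 700
  β (1, 11): total = 798
  γ (4, 5): total = 276
  δ (4, 0): total = 320
Minimum is at γ with total 276 blocks.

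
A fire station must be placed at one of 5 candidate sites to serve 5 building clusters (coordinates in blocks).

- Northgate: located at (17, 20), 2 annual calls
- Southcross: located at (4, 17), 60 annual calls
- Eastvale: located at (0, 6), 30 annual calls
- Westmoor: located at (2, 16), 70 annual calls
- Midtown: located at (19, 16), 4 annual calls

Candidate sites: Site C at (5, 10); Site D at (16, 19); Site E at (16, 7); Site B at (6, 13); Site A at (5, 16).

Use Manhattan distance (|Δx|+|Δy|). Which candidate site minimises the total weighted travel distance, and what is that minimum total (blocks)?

Total weighted distance at each candidate:
  Site C (5, 10): total = 1504
  Site D (16, 19): total = 2928
  Site E (16, 7): total = 3516
  Site B (6, 13): total = 1340
  Site A (5, 16): total = 868
Minimum is at Site A with total 868 blocks.

Site A, total 868 blocks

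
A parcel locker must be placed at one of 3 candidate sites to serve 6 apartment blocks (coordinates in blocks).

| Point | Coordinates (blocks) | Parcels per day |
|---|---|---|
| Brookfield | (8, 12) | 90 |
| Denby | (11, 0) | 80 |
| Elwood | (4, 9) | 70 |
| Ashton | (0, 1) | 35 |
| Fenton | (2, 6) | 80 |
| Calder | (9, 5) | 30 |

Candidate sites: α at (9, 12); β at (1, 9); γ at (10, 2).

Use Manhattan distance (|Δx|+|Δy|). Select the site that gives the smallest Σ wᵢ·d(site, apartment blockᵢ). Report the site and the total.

β, total 3625 blocks

Total weighted distance at each candidate:
  α (9, 12): total = 3720
  β (1, 9): total = 3625
  γ (10, 2): total = 3695
Minimum is at β with total 3625 blocks.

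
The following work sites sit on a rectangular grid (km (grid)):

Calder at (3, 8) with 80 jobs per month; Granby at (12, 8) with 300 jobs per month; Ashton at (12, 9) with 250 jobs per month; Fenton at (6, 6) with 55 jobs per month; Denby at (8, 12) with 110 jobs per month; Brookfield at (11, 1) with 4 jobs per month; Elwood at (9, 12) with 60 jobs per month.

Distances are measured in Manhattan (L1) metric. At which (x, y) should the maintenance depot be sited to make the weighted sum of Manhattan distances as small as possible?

(12, 8)

Manhattan distance separates: Σwᵢ(|x−xᵢ|+|y−yᵢ|) = Σwᵢ|x−xᵢ| + Σwᵢ|y−yᵢ|, so x and y are optimised independently as 1-D weighted medians.
Total weight W = 859; half = 429.5.
x-coordinate, sorted with cumulative weight:
  x=3 (Calder, w=80) cum 80
  x=6 (Fenton, w=55) cum 135
  x=8 (Denby, w=110) cum 245
  x=9 (Elwood, w=60) cum 305
  x=11 (Brookfield, w=4) cum 309
  x=12 (Granby, w=300) cum 609  ← median
  x=12 (Ashton, w=250) cum 859
⇒ x* = 12
y-coordinate, sorted with cumulative weight:
  y=1 (Brookfield, w=4) cum 4
  y=6 (Fenton, w=55) cum 59
  y=8 (Calder, w=80) cum 139
  y=8 (Granby, w=300) cum 439  ← median
  y=9 (Ashton, w=250) cum 689
  y=12 (Denby, w=110) cum 799
  y=12 (Elwood, w=60) cum 859
⇒ y* = 8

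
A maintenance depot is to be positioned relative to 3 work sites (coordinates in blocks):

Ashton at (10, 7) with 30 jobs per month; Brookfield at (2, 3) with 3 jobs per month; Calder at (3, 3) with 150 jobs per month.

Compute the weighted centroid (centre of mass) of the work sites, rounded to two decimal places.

The minimiser of Σwᵢ‖p−pᵢ‖² is the weighted centroid p* = (Σwᵢpᵢ)/(Σwᵢ).
Σwᵢ = 183.
Σwᵢxᵢ = 30·10 + 3·2 + 150·3 = 756.
Σwᵢyᵢ = 30·7 + 3·3 + 150·3 = 669.
x* = 756/183 = 4.13, y* = 669/183 = 3.66.

(4.13, 3.66)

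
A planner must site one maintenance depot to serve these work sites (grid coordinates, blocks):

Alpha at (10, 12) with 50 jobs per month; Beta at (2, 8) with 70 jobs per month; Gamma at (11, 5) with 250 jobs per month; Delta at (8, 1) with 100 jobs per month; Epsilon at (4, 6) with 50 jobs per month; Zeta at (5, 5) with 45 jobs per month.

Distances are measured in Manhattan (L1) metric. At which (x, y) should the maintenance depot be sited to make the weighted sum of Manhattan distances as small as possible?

(10, 5)

Manhattan distance separates: Σwᵢ(|x−xᵢ|+|y−yᵢ|) = Σwᵢ|x−xᵢ| + Σwᵢ|y−yᵢ|, so x and y are optimised independently as 1-D weighted medians.
Total weight W = 565; half = 282.5.
x-coordinate, sorted with cumulative weight:
  x=2 (Beta, w=70) cum 70
  x=4 (Epsilon, w=50) cum 120
  x=5 (Zeta, w=45) cum 165
  x=8 (Delta, w=100) cum 265
  x=10 (Alpha, w=50) cum 315  ← median
  x=11 (Gamma, w=250) cum 565
⇒ x* = 10
y-coordinate, sorted with cumulative weight:
  y=1 (Delta, w=100) cum 100
  y=5 (Gamma, w=250) cum 350  ← median
  y=5 (Zeta, w=45) cum 395
  y=6 (Epsilon, w=50) cum 445
  y=8 (Beta, w=70) cum 515
  y=12 (Alpha, w=50) cum 565
⇒ y* = 5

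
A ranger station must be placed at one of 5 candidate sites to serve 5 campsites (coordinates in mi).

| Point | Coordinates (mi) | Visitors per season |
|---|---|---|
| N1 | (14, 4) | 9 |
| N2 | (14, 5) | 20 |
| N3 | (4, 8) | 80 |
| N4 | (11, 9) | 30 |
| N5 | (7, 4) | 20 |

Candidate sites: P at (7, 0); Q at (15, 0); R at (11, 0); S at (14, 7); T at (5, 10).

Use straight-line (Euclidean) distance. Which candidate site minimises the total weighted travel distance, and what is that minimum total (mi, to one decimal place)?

T, total 791.1 mi

Total weighted distance at each candidate:
  P (7, 0): total = 1303.6
  Q (15, 0): total = 1701.6
  R (11, 0): total = 1395.2
  S (14, 7): total = 1131.5
  T (5, 10): total = 791.1
Minimum is at T with total 791.1 mi.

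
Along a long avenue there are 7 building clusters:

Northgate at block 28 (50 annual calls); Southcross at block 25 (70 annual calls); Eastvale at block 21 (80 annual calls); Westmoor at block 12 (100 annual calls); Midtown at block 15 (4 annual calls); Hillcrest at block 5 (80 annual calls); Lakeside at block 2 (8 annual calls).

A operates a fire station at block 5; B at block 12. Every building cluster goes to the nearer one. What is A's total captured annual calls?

The indifferent point is the midpoint (5+12)/2 = 8.5; building clusters left of it (closer to A at 5) go to A, those right go to B.
  Lakeside at 2 (w=8) → A
  Hillcrest at 5 (w=80) → A
  Westmoor at 12 (w=100) → B
  Midtown at 15 (w=4) → B
  Eastvale at 21 (w=80) → B
  Southcross at 25 (w=70) → B
  Northgate at 28 (w=50) → B
A captures 88; B captures 304.

88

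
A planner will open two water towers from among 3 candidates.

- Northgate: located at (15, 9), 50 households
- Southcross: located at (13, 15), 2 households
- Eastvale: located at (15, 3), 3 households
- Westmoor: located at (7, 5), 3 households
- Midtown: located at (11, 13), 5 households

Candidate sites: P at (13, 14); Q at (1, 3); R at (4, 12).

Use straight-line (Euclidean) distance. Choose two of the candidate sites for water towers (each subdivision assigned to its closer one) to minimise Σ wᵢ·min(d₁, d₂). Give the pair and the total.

Evaluate every pair (each demand assigned to the nearer of the two):
  {P, Q}: total = 335.0
  {P, R}: total = 338.8
  {Q, R}: total = 685.4
Best pair: {P, Q} with total 335.0.

{P, Q}, total 335.0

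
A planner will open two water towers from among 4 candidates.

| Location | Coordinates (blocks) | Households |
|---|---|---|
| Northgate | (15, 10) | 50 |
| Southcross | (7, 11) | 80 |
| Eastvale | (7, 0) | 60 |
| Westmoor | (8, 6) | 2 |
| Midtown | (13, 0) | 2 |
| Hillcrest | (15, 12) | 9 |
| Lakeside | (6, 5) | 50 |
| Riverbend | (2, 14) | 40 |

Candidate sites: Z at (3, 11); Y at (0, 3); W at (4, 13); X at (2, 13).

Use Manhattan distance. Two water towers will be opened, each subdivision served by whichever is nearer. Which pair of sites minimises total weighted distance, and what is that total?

Evaluate every pair (each demand assigned to the nearer of the two):
  {Z, Y}: total = 2299
  {Y, W}: total = 2382
  {Z, X}: total = 2539
  {Y, X}: total = 2580
  {Z, W}: total = 2610
  {W, X}: total = 2774
Best pair: {Z, Y} with total 2299.

{Z, Y}, total 2299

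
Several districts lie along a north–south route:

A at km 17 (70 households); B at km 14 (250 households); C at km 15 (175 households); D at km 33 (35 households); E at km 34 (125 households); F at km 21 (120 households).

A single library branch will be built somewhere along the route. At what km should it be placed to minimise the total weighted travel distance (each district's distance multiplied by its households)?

x = 15

For a sum of weighted absolute distances on a line, the optimum is the weighted median (not the mean). Total weight W = 775; half-weight = 387.5.
Sort by position and accumulate weight:
  km 14 (B, w=250) → cum 250
  km 15 (C, w=175) → cum 425  ≥ 387.5 → median here
  km 17 (A, w=70) → cum 495
  km 21 (F, w=120) → cum 615
  km 33 (D, w=35) → cum 650
  km 34 (E, w=125) → cum 775
Optimal location: km 15.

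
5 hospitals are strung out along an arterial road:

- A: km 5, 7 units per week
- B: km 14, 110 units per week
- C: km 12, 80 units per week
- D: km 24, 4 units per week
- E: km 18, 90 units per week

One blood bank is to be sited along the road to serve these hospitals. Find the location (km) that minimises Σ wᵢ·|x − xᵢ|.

For a sum of weighted absolute distances on a line, the optimum is the weighted median (not the mean). Total weight W = 291; half-weight = 145.5.
Sort by position and accumulate weight:
  km 5 (A, w=7) → cum 7
  km 12 (C, w=80) → cum 87
  km 14 (B, w=110) → cum 197  ≥ 145.5 → median here
  km 18 (E, w=90) → cum 287
  km 24 (D, w=4) → cum 291
Optimal location: km 14.

x = 14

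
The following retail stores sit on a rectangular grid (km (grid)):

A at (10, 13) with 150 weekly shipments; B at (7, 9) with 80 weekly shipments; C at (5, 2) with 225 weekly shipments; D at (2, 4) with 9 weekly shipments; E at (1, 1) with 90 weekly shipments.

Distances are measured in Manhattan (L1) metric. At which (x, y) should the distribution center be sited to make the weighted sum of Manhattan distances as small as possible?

(5, 2)

Manhattan distance separates: Σwᵢ(|x−xᵢ|+|y−yᵢ|) = Σwᵢ|x−xᵢ| + Σwᵢ|y−yᵢ|, so x and y are optimised independently as 1-D weighted medians.
Total weight W = 554; half = 277.
x-coordinate, sorted with cumulative weight:
  x=1 (E, w=90) cum 90
  x=2 (D, w=9) cum 99
  x=5 (C, w=225) cum 324  ← median
  x=7 (B, w=80) cum 404
  x=10 (A, w=150) cum 554
⇒ x* = 5
y-coordinate, sorted with cumulative weight:
  y=1 (E, w=90) cum 90
  y=2 (C, w=225) cum 315  ← median
  y=4 (D, w=9) cum 324
  y=9 (B, w=80) cum 404
  y=13 (A, w=150) cum 554
⇒ y* = 2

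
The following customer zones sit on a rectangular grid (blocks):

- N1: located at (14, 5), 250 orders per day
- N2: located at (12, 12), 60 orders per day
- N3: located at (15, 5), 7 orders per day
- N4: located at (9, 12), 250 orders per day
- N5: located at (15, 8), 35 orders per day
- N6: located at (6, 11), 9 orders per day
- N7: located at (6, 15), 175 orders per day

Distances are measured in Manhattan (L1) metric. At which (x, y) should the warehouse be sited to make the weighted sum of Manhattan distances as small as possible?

(9, 12)

Manhattan distance separates: Σwᵢ(|x−xᵢ|+|y−yᵢ|) = Σwᵢ|x−xᵢ| + Σwᵢ|y−yᵢ|, so x and y are optimised independently as 1-D weighted medians.
Total weight W = 786; half = 393.
x-coordinate, sorted with cumulative weight:
  x=6 (N6, w=9) cum 9
  x=6 (N7, w=175) cum 184
  x=9 (N4, w=250) cum 434  ← median
  x=12 (N2, w=60) cum 494
  x=14 (N1, w=250) cum 744
  x=15 (N3, w=7) cum 751
  x=15 (N5, w=35) cum 786
⇒ x* = 9
y-coordinate, sorted with cumulative weight:
  y=5 (N1, w=250) cum 250
  y=5 (N3, w=7) cum 257
  y=8 (N5, w=35) cum 292
  y=11 (N6, w=9) cum 301
  y=12 (N2, w=60) cum 361
  y=12 (N4, w=250) cum 611  ← median
  y=15 (N7, w=175) cum 786
⇒ y* = 12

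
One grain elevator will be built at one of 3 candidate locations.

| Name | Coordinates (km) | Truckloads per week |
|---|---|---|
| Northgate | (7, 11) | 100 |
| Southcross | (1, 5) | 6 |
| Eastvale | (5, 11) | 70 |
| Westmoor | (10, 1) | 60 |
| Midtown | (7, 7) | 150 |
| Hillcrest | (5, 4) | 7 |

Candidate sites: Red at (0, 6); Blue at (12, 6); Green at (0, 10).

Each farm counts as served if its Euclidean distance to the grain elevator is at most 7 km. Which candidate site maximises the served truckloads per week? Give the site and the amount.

Coverage radius r = 7 km; a point is covered iff (Δx)²+(Δy)² ≤ 7² = 49.
  Red (0, 6): covers {Southcross, Hillcrest} → 13
  Blue (12, 6): covers {Westmoor, Midtown} → 210
  Green (0, 10): covers {Southcross, Eastvale} → 76
Maximum coverage at Blue: 210 truckloads per week.

Blue, covering 210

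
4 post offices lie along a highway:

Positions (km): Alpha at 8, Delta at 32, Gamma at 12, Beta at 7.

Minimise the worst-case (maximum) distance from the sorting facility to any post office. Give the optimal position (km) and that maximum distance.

The 1-center on a line is the midpoint of the two extreme points: leftmost at 7, rightmost at 32.
Optimal location = (7 + 32)/2 = 19.5; maximum distance = (32 − 7)/2 = 12.5.

location 19.5, max distance 12.5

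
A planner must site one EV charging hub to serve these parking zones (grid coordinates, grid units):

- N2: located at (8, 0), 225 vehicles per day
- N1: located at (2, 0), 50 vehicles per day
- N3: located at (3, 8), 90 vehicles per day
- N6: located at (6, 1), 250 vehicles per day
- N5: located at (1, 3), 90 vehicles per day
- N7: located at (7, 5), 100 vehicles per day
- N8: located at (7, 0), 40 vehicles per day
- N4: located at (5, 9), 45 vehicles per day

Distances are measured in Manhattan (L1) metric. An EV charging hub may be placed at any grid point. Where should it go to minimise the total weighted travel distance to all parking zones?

Manhattan distance separates: Σwᵢ(|x−xᵢ|+|y−yᵢ|) = Σwᵢ|x−xᵢ| + Σwᵢ|y−yᵢ|, so x and y are optimised independently as 1-D weighted medians.
Total weight W = 890; half = 445.
x-coordinate, sorted with cumulative weight:
  x=1 (N5, w=90) cum 90
  x=2 (N1, w=50) cum 140
  x=3 (N3, w=90) cum 230
  x=5 (N4, w=45) cum 275
  x=6 (N6, w=250) cum 525  ← median
  x=7 (N7, w=100) cum 625
  x=7 (N8, w=40) cum 665
  x=8 (N2, w=225) cum 890
⇒ x* = 6
y-coordinate, sorted with cumulative weight:
  y=0 (N2, w=225) cum 225
  y=0 (N1, w=50) cum 275
  y=0 (N8, w=40) cum 315
  y=1 (N6, w=250) cum 565  ← median
  y=3 (N5, w=90) cum 655
  y=5 (N7, w=100) cum 755
  y=8 (N3, w=90) cum 845
  y=9 (N4, w=45) cum 890
⇒ y* = 1

(6, 1)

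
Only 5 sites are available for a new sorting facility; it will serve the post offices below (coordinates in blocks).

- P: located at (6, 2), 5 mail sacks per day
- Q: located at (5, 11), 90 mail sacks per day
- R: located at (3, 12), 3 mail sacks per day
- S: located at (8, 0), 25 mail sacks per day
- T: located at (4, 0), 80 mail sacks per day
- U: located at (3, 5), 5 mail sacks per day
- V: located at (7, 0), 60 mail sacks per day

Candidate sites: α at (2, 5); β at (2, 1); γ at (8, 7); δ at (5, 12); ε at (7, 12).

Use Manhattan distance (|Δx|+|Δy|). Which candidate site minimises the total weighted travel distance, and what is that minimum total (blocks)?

β, total 2031 blocks

Total weighted distance at each candidate:
  α (2, 5): total = 2309
  β (2, 1): total = 2031
  γ (8, 7): total = 2265
  δ (5, 12): total = 2451
  ε (7, 12): total = 2637
Minimum is at β with total 2031 blocks.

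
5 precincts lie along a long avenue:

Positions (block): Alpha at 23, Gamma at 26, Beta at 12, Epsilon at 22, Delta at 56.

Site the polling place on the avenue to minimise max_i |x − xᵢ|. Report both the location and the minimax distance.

location 34, max distance 22

The 1-center on a line is the midpoint of the two extreme points: leftmost at 12, rightmost at 56.
Optimal location = (12 + 56)/2 = 34; maximum distance = (56 − 12)/2 = 22.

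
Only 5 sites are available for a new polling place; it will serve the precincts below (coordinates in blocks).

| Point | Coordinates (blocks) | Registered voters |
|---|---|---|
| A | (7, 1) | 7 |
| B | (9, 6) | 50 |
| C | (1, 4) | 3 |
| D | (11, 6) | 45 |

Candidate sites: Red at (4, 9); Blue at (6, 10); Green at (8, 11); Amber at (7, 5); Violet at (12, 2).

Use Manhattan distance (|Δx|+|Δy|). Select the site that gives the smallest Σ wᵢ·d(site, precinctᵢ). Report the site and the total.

Total weighted distance at each candidate:
  Red (4, 9): total = 951
  Blue (6, 10): total = 858
  Green (8, 11): total = 779
  Amber (7, 5): total = 424
  Violet (12, 2): total = 656
Minimum is at Amber with total 424 blocks.

Amber, total 424 blocks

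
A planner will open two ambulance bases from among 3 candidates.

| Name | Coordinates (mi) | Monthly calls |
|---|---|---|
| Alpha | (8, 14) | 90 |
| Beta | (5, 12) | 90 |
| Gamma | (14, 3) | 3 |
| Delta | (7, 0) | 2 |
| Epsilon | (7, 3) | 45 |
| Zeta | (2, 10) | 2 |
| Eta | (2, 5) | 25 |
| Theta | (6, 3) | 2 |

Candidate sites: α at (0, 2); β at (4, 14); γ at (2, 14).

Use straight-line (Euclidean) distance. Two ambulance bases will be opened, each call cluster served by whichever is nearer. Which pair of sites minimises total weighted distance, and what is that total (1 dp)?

Evaluate every pair (each demand assigned to the nearer of the two):
  {α, β}: total = 1047.4
  {α, γ}: total = 1349.7
  {β, γ}: total = 1402.9
Best pair: {α, β} with total 1047.4.

{α, β}, total 1047.4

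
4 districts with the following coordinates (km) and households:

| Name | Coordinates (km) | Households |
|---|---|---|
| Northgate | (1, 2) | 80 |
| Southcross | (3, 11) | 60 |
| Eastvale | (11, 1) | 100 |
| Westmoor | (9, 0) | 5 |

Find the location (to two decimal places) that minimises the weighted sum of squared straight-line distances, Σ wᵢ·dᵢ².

The minimiser of Σwᵢ‖p−pᵢ‖² is the weighted centroid p* = (Σwᵢpᵢ)/(Σwᵢ).
Σwᵢ = 245.
Σwᵢxᵢ = 80·1 + 60·3 + 100·11 + 5·9 = 1405.
Σwᵢyᵢ = 80·2 + 60·11 + 100·1 + 5·0 = 920.
x* = 1405/245 = 5.73, y* = 920/245 = 3.76.

(5.73, 3.76)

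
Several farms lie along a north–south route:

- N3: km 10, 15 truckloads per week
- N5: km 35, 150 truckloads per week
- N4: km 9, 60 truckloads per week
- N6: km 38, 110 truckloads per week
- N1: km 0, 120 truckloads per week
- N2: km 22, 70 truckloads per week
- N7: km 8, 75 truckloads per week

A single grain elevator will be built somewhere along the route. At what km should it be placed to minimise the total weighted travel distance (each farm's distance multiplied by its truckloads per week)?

For a sum of weighted absolute distances on a line, the optimum is the weighted median (not the mean). Total weight W = 600; half-weight = 300.
Sort by position and accumulate weight:
  km 0 (N1, w=120) → cum 120
  km 8 (N7, w=75) → cum 195
  km 9 (N4, w=60) → cum 255
  km 10 (N3, w=15) → cum 270
  km 22 (N2, w=70) → cum 340  ≥ 300 → median here
  km 35 (N5, w=150) → cum 490
  km 38 (N6, w=110) → cum 600
Optimal location: km 22.

x = 22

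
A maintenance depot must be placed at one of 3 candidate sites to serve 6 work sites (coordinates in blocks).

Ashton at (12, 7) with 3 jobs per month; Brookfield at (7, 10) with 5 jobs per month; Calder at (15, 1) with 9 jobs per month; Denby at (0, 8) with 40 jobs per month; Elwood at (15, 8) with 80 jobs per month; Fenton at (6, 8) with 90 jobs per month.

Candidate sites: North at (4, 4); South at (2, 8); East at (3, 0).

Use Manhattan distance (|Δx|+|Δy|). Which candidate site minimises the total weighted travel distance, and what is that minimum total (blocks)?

South, total 1728 blocks

Total weighted distance at each candidate:
  North (4, 4): total = 2264
  South (2, 8): total = 1728
  East (3, 0): total = 3265
Minimum is at South with total 1728 blocks.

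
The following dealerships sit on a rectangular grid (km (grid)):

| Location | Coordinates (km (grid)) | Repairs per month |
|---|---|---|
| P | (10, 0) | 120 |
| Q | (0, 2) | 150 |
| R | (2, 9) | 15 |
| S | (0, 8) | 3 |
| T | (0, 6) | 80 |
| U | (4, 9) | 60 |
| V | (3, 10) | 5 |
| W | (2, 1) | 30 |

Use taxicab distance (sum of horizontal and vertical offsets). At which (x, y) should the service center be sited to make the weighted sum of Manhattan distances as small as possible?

Manhattan distance separates: Σwᵢ(|x−xᵢ|+|y−yᵢ|) = Σwᵢ|x−xᵢ| + Σwᵢ|y−yᵢ|, so x and y are optimised independently as 1-D weighted medians.
Total weight W = 463; half = 231.5.
x-coordinate, sorted with cumulative weight:
  x=0 (Q, w=150) cum 150
  x=0 (S, w=3) cum 153
  x=0 (T, w=80) cum 233  ← median
  x=2 (R, w=15) cum 248
  x=2 (W, w=30) cum 278
  x=3 (V, w=5) cum 283
  x=4 (U, w=60) cum 343
  x=10 (P, w=120) cum 463
⇒ x* = 0
y-coordinate, sorted with cumulative weight:
  y=0 (P, w=120) cum 120
  y=1 (W, w=30) cum 150
  y=2 (Q, w=150) cum 300  ← median
  y=6 (T, w=80) cum 380
  y=8 (S, w=3) cum 383
  y=9 (R, w=15) cum 398
  y=9 (U, w=60) cum 458
  y=10 (V, w=5) cum 463
⇒ y* = 2

(0, 2)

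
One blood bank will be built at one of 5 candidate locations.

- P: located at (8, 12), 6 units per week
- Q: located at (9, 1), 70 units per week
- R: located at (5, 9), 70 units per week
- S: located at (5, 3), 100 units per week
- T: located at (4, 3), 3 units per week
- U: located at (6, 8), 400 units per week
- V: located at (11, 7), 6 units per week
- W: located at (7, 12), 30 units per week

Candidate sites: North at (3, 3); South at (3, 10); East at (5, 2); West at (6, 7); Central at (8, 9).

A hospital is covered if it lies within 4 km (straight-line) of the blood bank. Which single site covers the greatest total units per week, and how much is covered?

Coverage radius r = 4 km; a point is covered iff (Δx)²+(Δy)² ≤ 4² = 16.
  North (3, 3): covers {S, T} → 103
  South (3, 10): covers {R, U} → 470
  East (5, 2): covers {S, T} → 103
  West (6, 7): covers {R, U} → 470
  Central (8, 9): covers {P, R, U, V, W} → 512
Maximum coverage at Central: 512 units per week.

Central, covering 512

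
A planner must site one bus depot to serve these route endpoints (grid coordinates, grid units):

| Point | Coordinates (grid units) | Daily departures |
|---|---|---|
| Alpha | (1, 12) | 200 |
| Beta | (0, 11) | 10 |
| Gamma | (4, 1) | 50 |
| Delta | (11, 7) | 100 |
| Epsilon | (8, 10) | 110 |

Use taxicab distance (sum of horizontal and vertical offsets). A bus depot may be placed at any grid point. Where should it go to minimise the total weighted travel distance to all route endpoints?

(4, 10)

Manhattan distance separates: Σwᵢ(|x−xᵢ|+|y−yᵢ|) = Σwᵢ|x−xᵢ| + Σwᵢ|y−yᵢ|, so x and y are optimised independently as 1-D weighted medians.
Total weight W = 470; half = 235.
x-coordinate, sorted with cumulative weight:
  x=0 (Beta, w=10) cum 10
  x=1 (Alpha, w=200) cum 210
  x=4 (Gamma, w=50) cum 260  ← median
  x=8 (Epsilon, w=110) cum 370
  x=11 (Delta, w=100) cum 470
⇒ x* = 4
y-coordinate, sorted with cumulative weight:
  y=1 (Gamma, w=50) cum 50
  y=7 (Delta, w=100) cum 150
  y=10 (Epsilon, w=110) cum 260  ← median
  y=11 (Beta, w=10) cum 270
  y=12 (Alpha, w=200) cum 470
⇒ y* = 10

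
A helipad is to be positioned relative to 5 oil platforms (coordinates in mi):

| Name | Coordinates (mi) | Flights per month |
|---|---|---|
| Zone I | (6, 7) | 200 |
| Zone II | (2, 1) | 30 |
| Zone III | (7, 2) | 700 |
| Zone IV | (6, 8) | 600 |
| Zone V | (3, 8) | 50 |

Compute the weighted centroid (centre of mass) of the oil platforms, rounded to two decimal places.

The minimiser of Σwᵢ‖p−pᵢ‖² is the weighted centroid p* = (Σwᵢpᵢ)/(Σwᵢ).
Σwᵢ = 1580.
Σwᵢxᵢ = 200·6 + 30·2 + 700·7 + 600·6 + 50·3 = 9910.
Σwᵢyᵢ = 200·7 + 30·1 + 700·2 + 600·8 + 50·8 = 8030.
x* = 9910/1580 = 6.27, y* = 8030/1580 = 5.08.

(6.27, 5.08)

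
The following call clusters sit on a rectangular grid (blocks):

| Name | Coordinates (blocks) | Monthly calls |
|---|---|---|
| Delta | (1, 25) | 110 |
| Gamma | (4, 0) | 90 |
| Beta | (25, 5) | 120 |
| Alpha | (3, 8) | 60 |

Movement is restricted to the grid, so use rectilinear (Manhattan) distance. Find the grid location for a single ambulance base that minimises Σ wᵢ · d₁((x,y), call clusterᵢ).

Manhattan distance separates: Σwᵢ(|x−xᵢ|+|y−yᵢ|) = Σwᵢ|x−xᵢ| + Σwᵢ|y−yᵢ|, so x and y are optimised independently as 1-D weighted medians.
Total weight W = 380; half = 190.
x-coordinate, sorted with cumulative weight:
  x=1 (Delta, w=110) cum 110
  x=3 (Alpha, w=60) cum 170
  x=4 (Gamma, w=90) cum 260  ← median
  x=25 (Beta, w=120) cum 380
⇒ x* = 4
y-coordinate, sorted with cumulative weight:
  y=0 (Gamma, w=90) cum 90
  y=5 (Beta, w=120) cum 210  ← median
  y=8 (Alpha, w=60) cum 270
  y=25 (Delta, w=110) cum 380
⇒ y* = 5

(4, 5)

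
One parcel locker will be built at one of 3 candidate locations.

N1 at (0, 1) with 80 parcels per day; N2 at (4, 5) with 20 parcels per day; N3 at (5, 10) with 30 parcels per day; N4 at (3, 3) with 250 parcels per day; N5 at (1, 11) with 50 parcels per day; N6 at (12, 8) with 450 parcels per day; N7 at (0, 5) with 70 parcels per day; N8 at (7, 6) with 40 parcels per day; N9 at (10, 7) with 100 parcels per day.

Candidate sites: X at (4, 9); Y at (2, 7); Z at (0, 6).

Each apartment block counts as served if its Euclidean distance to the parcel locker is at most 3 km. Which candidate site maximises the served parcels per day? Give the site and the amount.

Coverage radius r = 3 km; a point is covered iff (Δx)²+(Δy)² ≤ 3² = 9.
  X (4, 9): covers {N3} → 30
  Y (2, 7): covers {N2, N7} → 90
  Z (0, 6): covers {N7} → 70
Maximum coverage at Y: 90 parcels per day.

Y, covering 90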